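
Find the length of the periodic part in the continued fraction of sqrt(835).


Run the CF algorithm for sqrt(835).
a_0 = floor(sqrt(835)) = 28; set m_0=0, q_0=1.
Recurrence: m' = q*a - m,  q' = (d - m'^2)/q,  a' = floor((a_0 + m')/q').
  step 1: m=28, q=51, a=1
  step 2: m=23, q=6, a=8
  step 3: m=25, q=35, a=1
  step 4: m=10, q=21, a=1
  step 5: m=11, q=34, a=1
  step 6: m=23, q=9, a=5
  step 7: m=22, q=39, a=1
  step 8: m=17, q=14, a=3
  step 9: m=25, q=15, a=3
  step 10: m=20, q=29, a=1
  step 11: m=9, q=26, a=1
  step 12: m=17, q=21, a=2
  step 13: m=25, q=10, a=5
  step 14: m=25, q=21, a=2
  step 15: m=17, q=26, a=1
  step 16: m=9, q=29, a=1
  step 17: m=20, q=15, a=3
  step 18: m=25, q=14, a=3
  step 19: m=17, q=39, a=1
  step 20: m=22, q=9, a=5
  step 21: m=23, q=34, a=1
  step 22: m=11, q=21, a=1
  step 23: m=10, q=35, a=1
  step 24: m=25, q=6, a=8
  step 25: m=23, q=51, a=1
  step 26: m=28, q=1, a=56
a_26 = 2*a_0 = 56, so the period closes here.
sqrt(835) = [28; 1, 8, 1, 1, 1, 5, 1, 3, 3, 1, 1, 2, 5, 2, 1, 1, 3, 3, 1, 5, 1, 1, 1, 8, 1, 56]
Period length = 26

26


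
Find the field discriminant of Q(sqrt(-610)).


For K = Q(sqrt(d)) with d squarefree: disc(K) = d if d = 1 mod 4, and disc(K) = 4d if d = 2 or 3 mod 4.
Here d = -610, and d mod 4 = 2.
d = 2 mod 4, not 1 (O_K = Z[sqrt(d)]), so disc(K) = 4d = 4 * (-610) = -2440

-2440


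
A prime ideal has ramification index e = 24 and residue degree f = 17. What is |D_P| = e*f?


|D_P| = e * f
= 24 * 17
= 408

408


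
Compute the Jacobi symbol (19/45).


Compute (19/45) via quadratic reciprocity:
  reciprocity: (19/45) -> +(45/19)
  reduce: (7/19)
  reciprocity: (7/19) -> -(19/7)
  reduce: (5/7)
  reciprocity: (5/7) -> +(7/5)
  reduce: (2/5)
  pull out 2: (2/5) = -1  (since 5 mod 8 = 5)
  (1/5) = 1
Product of signs = 1

1


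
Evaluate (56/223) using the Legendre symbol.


p = 223 is prime, so compute (56/223) with the reciprocity algorithm (Jacobi-symbol steps: pull out 2s via (2/n), flip via reciprocity, reduce):
  pull out 2: (2/223) = +1  (since 223 mod 8 = 7)
  pull out 2: (2/223) = +1  (since 223 mod 8 = 7)
  pull out 2: (2/223) = +1  (since 223 mod 8 = 7)
  reciprocity: (7/223) -> -(223/7)
  reduce: (6/7)
  pull out 2: (2/7) = +1  (since 7 mod 8 = 7)
  reciprocity: (3/7) -> -(7/3)
  reduce: (1/3)
  (1/3) = 1
Product of signs = 1
(56/223) = 1

1


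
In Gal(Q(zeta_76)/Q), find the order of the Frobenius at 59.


The Frobenius at p in Gal(Q(zeta_n)/Q) = (Z/nZ)* is the class of p, so its order is ord_76(59), the smallest k >= 1 with 59^k = 1 mod 76.
n = 76 = 2^2 * 19, phi(76) = 36; the order divides phi(n).
Divisors of 36: 1, 2, 3, 4, 6, 9, 12, 18, 36
Repeated squaring mod 76: 59^1 = 59, 59^2 = 61, 59^4 = 73, 59^8 = 9, 59^16 = 5, 59^32 = 25
Test divisors in increasing order:
  k=1: 59^1 = 59 mod 76
  k=2: 59^2 = 61 mod 76
  k=3: 59^3 = 61 * 59 = 27 mod 76
  k=4: 59^4 = 73 mod 76
  k=6: 59^6 = 73 * 61 = 45 mod 76
  k=9: 59^9 = 9 * 59 = 75 mod 76
  k=12: 59^12 = 9 * 73 = 49 mod 76
  k=18: 59^18 = 5 * 61 = 1 mod 76  <- first divisor giving 1
Order = 18

18


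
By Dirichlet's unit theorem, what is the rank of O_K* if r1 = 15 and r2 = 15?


By Dirichlet's unit theorem:
rank = r1 + r2 - 1
= 15 + 15 - 1
= 29

29


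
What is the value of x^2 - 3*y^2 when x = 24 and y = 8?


x^2 - d*y^2
= 24^2 - 3*8^2
= 576 - 192
= 384

384


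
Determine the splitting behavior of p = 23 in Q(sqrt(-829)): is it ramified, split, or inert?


K = Q(sqrt(-829)). Since d mod 4 = 3, disc(K) = -3316.
Check p | disc: -3316 mod 23 = 19.
p does not divide disc. Compute Legendre symbol (d/p):
22^((23-1)/2) mod 23 = -1
(d/p) = -1, so p is inert: (p) stays prime with e=1, f=2, g=1.
Therefore p is inert.

inert


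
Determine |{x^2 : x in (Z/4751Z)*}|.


For prime p, the number of non-zero quadratic residues is (p-1)/2.
= (4751-1)/2
= 2375

2375


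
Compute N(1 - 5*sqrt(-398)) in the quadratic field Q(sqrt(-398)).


N(a + b*sqrt(d)) = a^2 - d*b^2
= (1)^2 - (-398)*(-5)^2
= 1 + 9950
= 9951

9951


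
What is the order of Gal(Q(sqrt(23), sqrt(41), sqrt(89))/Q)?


The 3 square roots of distinct primes are multiplicatively independent over Q,
so [K:Q] = 2^3 and Gal(K/Q) is isomorphic to (Z/2Z)^3.
|Gal| = 2^3 = 8

8


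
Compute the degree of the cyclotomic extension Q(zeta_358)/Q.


The degree equals Euler's totient phi(358).
358 = 2 * 179
phi(358) = 178

178


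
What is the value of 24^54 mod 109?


p = 109 is prime and the exponent is (p-1)/2 = 54, so by Euler's criterion 24^54 = (24/109) = +1 or -1 mod 109.
Compute by square-and-multiply:
  54 = 32 + 16 + 4 + 2 (binary 110110)
  Repeated squaring mod 109: 24^1 = 24, 24^2 = 31, 24^4 = 89, 24^8 = 73, 24^16 = 97, 24^32 = 35
  24^54 = 24^32 * 24^16 * 24^4 * 24^2 = 35 * 97 * 89 * 31 mod 109
    35 * 97 = 3395 = 16 mod 109
    16 * 89 = 1424 = 7 mod 109
    7 * 31 = 217 = 108 mod 109
  24^54 = 108 mod 109
Result 108 = p - 1 = -1 mod 109: 24 is a quadratic non-residue mod 109. As a residue in [0, p-1] the value is 108.
24^54 mod 109 = 108

108


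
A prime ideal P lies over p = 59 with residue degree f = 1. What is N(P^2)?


N(P^a) = p^(a*f)
= 59^(2*1)
= 59^2
= 3481

3481


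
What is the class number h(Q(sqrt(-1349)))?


K = Q(sqrt(-1349)). d mod 4 = 3, so D = disc(K) = 4d = -5396
h(K) equals the number of primitive reduced positive-definite forms (a, b, c) = a*x^2 + b*x*y + c*y^2 with b^2 - 4ac = D,
where reduced means |b| <= a <= c, with b >= 0 whenever |b| = a or a = c, and primitive means gcd(a, b, c) = 1.
Reduced forces 3a^2 <= |D| = 5396, so 1 <= a <= 42; b must have the parity of D, and c = (b^2 - D)/(4a) must be an integer >= a.
Enumerate a = 1..42, b in [-a, a]:
  a=1: (1, 0, 1349)  [1]
  a=2: (2, 2, 675)  [1]
  a=3: (3, -2, 450), (3, 2, 450)  [2]
  a=4: none
  a=5: (5, -2, 270), (5, 2, 270)  [2]
  a=6: (6, -2, 225), (6, 2, 225)  [2]
  a=7: (7, -6, 194), (7, 6, 194)  [2]
  a=8: none
  a=9: (9, -2, 150), (9, 2, 150)  [2]
  a=10: (10, -2, 135), (10, 2, 135)  [2]
  a=11: (11, -4, 123), (11, 4, 123)  [2]
  a=12: none
  a=13: (13, -8, 105), (13, 8, 105)  [2]
  a=14: (14, -6, 97), (14, 6, 97)  [2]
  a=15: (15, -8, 91), (15, -2, 90), (15, 2, 90), (15, 8, 91)  [4]
  a=16..17: none
  a=18: (18, -2, 75), (18, 2, 75)  [2]
  a=19: (19, 0, 71)  [1]
  a=20: none
  a=21: (21, -20, 69), (21, -8, 65), (21, 8, 65), (21, 20, 69)  [4]
  a=22: (22, -18, 65), (22, 18, 65)  [2]
  a=23: (23, -20, 63), (23, 20, 63)  [2]
  a=24: none
  a=25: (25, -2, 54), (25, 2, 54)  [2]
  a=26: (26, -18, 55), (26, 18, 55)  [2]
  a=27: (27, -2, 50), (27, 2, 50)  [2]
  a=28..29: none
  a=30: (30, -22, 49), (30, -2, 45), (30, 2, 45), (30, 22, 49)  [4]
  a=31..32: none
  a=33: (33, -26, 46), (33, -4, 41), (33, 4, 41), (33, 26, 46)  [4]
  a=34: none
  a=35: (35, -22, 42), (35, -8, 39), (35, 8, 39), (35, 22, 42)  [4]
  a=36..37: none
  a=38: (38, 38, 45)  [1]
  a=39: (39, -34, 42), (39, 34, 42)  [2]
  a=40..42: none
Total reduced forms: 1 + 1 + 2 + 2 + 2 + 2 + 2 + 2 + 2 + 2 + 2 + 4 + 2 + 1 + 4 + 2 + 2 + 2 + 2 + 2 + 4 + 4 + 4 + 1 + 2 = 56
h = 56

56


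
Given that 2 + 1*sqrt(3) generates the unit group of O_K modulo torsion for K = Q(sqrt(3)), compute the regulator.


epsilon = 2 + 1*sqrt(3)
= 3.7321
R = ln(3.7321)
= 1.3170

1.3170


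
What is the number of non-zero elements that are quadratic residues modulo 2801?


For prime p, the number of non-zero quadratic residues is (p-1)/2.
= (2801-1)/2
= 1400

1400


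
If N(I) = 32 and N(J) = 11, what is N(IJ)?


N(IJ) = N(I) * N(J)
= 32 * 11
= 352

352


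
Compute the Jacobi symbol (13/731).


Compute (13/731) via quadratic reciprocity:
  reciprocity: (13/731) -> +(731/13)
  reduce: (3/13)
  reciprocity: (3/13) -> +(13/3)
  reduce: (1/3)
  (1/3) = 1
Product of signs = 1

1


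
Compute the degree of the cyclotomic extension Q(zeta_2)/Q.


The degree equals Euler's totient phi(2).
2 = 2
phi(2) = 1

1


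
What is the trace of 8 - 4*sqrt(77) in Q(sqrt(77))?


Tr(a + b*sqrt(d)) = (a + b*sqrt(d)) + (a - b*sqrt(d)) = 2a
= 2 * (8)
= 16

16


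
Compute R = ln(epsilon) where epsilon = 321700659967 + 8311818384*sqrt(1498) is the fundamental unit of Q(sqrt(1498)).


epsilon = 321700659967 + 8311818384*sqrt(1498)
= 6.4340e+11
R = ln(6.4340e+11)
= 27.1900

27.1900


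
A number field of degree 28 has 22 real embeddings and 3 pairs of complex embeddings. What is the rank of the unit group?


By Dirichlet's unit theorem:
rank = r1 + r2 - 1
= 22 + 3 - 1
= 24

24


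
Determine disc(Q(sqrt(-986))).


For K = Q(sqrt(d)) with d squarefree: disc(K) = d if d = 1 mod 4, and disc(K) = 4d if d = 2 or 3 mod 4.
Here d = -986, and d mod 4 = 2.
d = 2 mod 4, not 1 (O_K = Z[sqrt(d)]), so disc(K) = 4d = 4 * (-986) = -3944

-3944


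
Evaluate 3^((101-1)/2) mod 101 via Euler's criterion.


p = 101 is prime and the exponent is (p-1)/2 = 50, so by Euler's criterion 3^50 = (3/101) = +1 or -1 mod 101.
Compute by square-and-multiply:
  50 = 32 + 16 + 2 (binary 110010)
  Repeated squaring mod 101: 3^1 = 3, 3^2 = 9, 3^4 = 81, 3^8 = 97, 3^16 = 16, 3^32 = 54
  3^50 = 3^32 * 3^16 * 3^2 = 54 * 16 * 9 mod 101
    54 * 16 = 864 = 56 mod 101
    56 * 9 = 504 = 100 mod 101
  3^50 = 100 mod 101
Result 100 = p - 1 = -1 mod 101: 3 is a quadratic non-residue mod 101. As a residue in [0, p-1] the value is 100.
3^50 mod 101 = 100

100


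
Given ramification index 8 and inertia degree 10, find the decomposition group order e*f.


|D_P| = e * f
= 8 * 10
= 80

80


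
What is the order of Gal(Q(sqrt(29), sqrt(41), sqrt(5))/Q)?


The 3 square roots of distinct primes are multiplicatively independent over Q,
so [K:Q] = 2^3 and Gal(K/Q) is isomorphic to (Z/2Z)^3.
|Gal| = 2^3 = 8

8


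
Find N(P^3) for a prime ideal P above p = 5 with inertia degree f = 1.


N(P^a) = p^(a*f)
= 5^(3*1)
= 5^3
= 125

125


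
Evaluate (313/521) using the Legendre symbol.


p = 521 is prime, so compute (313/521) with the reciprocity algorithm (Jacobi-symbol steps: pull out 2s via (2/n), flip via reciprocity, reduce):
  reciprocity: (313/521) -> +(521/313)
  reduce: (208/313)
  pull out 2: (2/313) = +1  (since 313 mod 8 = 1)
  pull out 2: (2/313) = +1  (since 313 mod 8 = 1)
  pull out 2: (2/313) = +1  (since 313 mod 8 = 1)
  pull out 2: (2/313) = +1  (since 313 mod 8 = 1)
  reciprocity: (13/313) -> +(313/13)
  reduce: (1/13)
  (1/13) = 1
Product of signs = 1
(313/521) = 1

1


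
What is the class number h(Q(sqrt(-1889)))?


K = Q(sqrt(-1889)). d mod 4 = 3, so D = disc(K) = 4d = -7556
h(K) equals the number of primitive reduced positive-definite forms (a, b, c) = a*x^2 + b*x*y + c*y^2 with b^2 - 4ac = D,
where reduced means |b| <= a <= c, with b >= 0 whenever |b| = a or a = c, and primitive means gcd(a, b, c) = 1.
Reduced forces 3a^2 <= |D| = 7556, so 1 <= a <= 50; b must have the parity of D, and c = (b^2 - D)/(4a) must be an integer >= a.
Enumerate a = 1..50, b in [-a, a]:
  a=1: (1, 0, 1889)  [1]
  a=2: (2, 2, 945)  [1]
  a=3: (3, -2, 630), (3, 2, 630)  [2]
  a=4: none
  a=5: (5, -2, 378), (5, 2, 378)  [2]
  a=6: (6, -2, 315), (6, 2, 315)  [2]
  a=7: (7, -2, 270), (7, 2, 270)  [2]
  a=8: none
  a=9: (9, -2, 210), (9, 2, 210)  [2]
  a=10: (10, -2, 189), (10, 2, 189)  [2]
  a=11: (11, -10, 174), (11, 10, 174)  [2]
  a=12: none
  a=13: (13, -6, 146), (13, 6, 146)  [2]
  a=14: (14, -2, 135), (14, 2, 135)  [2]
  a=15: (15, -8, 127), (15, -2, 126), (15, 2, 126), (15, 8, 127)  [4]
  a=16: none
  a=17: (17, -14, 114), (17, 14, 114)  [2]
  a=18: (18, -2, 105), (18, 2, 105)  [2]
  a=19: (19, -14, 102), (19, 14, 102)  [2]
  a=20: none
  a=21: (21, -16, 93), (21, -2, 90), (21, 2, 90), (21, 16, 93)  [4]
  a=22: (22, -10, 87), (22, 10, 87)  [2]
  a=23..24: none
  a=25: (25, -12, 77), (25, 12, 77)  [2]
  a=26: (26, -6, 73), (26, 6, 73)  [2]
  a=27: (27, -2, 70), (27, 2, 70)  [2]
  a=28: none
  a=29: (29, -10, 66), (29, 10, 66)  [2]
  a=30: (30, -22, 67), (30, -2, 63), (30, 2, 63), (30, 22, 67)  [4]
  a=31: (31, -16, 63), (31, 16, 63)  [2]
  a=32: none
  a=33: (33, -32, 65), (33, -10, 58), (33, 10, 58), (33, 32, 65)  [4]
  a=34: (34, -14, 57), (34, 14, 57)  [2]
  a=35: (35, -12, 55), (35, -2, 54), (35, 2, 54), (35, 12, 55)  [4]
  a=36..37: none
  a=38: (38, -14, 51), (38, 14, 51)  [2]
  a=39: (39, -32, 55), (39, -20, 51), (39, 20, 51), (39, 32, 55)  [4]
  a=40..41: none
  a=42: (42, -26, 49), (42, -2, 45), (42, 2, 45), (42, 26, 49)  [4]
  a=43..44: none
  a=45: (45, -38, 50), (45, 38, 50)  [2]
  a=46..50: none
Total reduced forms: 1 + 1 + 2 + 2 + 2 + 2 + 2 + 2 + 2 + 2 + 2 + 4 + 2 + 2 + 2 + 4 + 2 + 2 + 2 + 2 + 2 + 4 + 2 + 4 + 2 + 4 + 2 + 4 + 4 + 2 = 72
h = 72

72


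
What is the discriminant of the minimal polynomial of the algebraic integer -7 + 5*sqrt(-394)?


The element -7 + 5*sqrt(-394) has minimal polynomial:
x^2 + 14*x + 9899
Discriminant = (14)^2 - 4*(9899)
= 196 - 39596
= -39400

-39400


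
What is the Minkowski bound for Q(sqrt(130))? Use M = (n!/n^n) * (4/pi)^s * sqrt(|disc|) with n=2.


d = 130, d mod 4 = 2, so disc(K) = 4d = 520; |disc(K)| = 520
Real quadratic field, so n = 2, s = r2 = 0, r1 = 2
M = (n!/n^n) * (4/pi)^s * sqrt(|disc(K)|) = (2!/2^2) * (4/pi)^0 * sqrt(520)
= 0.5 * 1.000000 * 22.803509
= 11.4018

11.4018


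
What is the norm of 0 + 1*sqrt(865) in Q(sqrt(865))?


N(a + b*sqrt(d)) = a^2 - d*b^2
= (0)^2 - (865)*(1)^2
= 0 - 865
= -865

-865


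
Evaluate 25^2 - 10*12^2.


x^2 - d*y^2
= 25^2 - 10*12^2
= 625 - 1440
= -815

-815


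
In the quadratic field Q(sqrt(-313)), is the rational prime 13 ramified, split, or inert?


K = Q(sqrt(-313)). Since d mod 4 = 3, disc(K) = -1252.
Check p | disc: -1252 mod 13 = 9.
p does not divide disc. Compute Legendre symbol (d/p):
12^((13-1)/2) mod 13 = 1
(d/p) = 1, so p splits: (p) = P*P' with e=1, f=1, g=2.
Therefore p is split.

split


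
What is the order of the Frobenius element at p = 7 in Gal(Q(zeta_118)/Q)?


The Frobenius at p in Gal(Q(zeta_n)/Q) = (Z/nZ)* is the class of p, so its order is ord_118(7), the smallest k >= 1 with 7^k = 1 mod 118.
n = 118 = 2 * 59, phi(118) = 58; the order divides phi(n).
Divisors of 58: 1, 2, 29, 58
Repeated squaring mod 118: 7^1 = 7, 7^2 = 49, 7^4 = 41, 7^8 = 29, 7^16 = 15, 7^32 = 107
Test divisors in increasing order:
  k=1: 7^1 = 7 mod 118
  k=2: 7^2 = 49 mod 118
  k=29: 7^29 = 15 * 29 * 41 * 7 = 1 mod 118  <- first divisor giving 1
Order = 29

29


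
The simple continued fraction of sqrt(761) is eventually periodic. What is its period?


Run the CF algorithm for sqrt(761).
a_0 = floor(sqrt(761)) = 27; set m_0=0, q_0=1.
Recurrence: m' = q*a - m,  q' = (d - m'^2)/q,  a' = floor((a_0 + m')/q').
  step 1: m=27, q=32, a=1
  step 2: m=5, q=23, a=1
  step 3: m=18, q=19, a=2
  step 4: m=20, q=19, a=2
  step 5: m=18, q=23, a=1
  step 6: m=5, q=32, a=1
  step 7: m=27, q=1, a=54
a_7 = 2*a_0 = 54, so the period closes here.
sqrt(761) = [27; 1, 1, 2, 2, 1, 1, 54]
Period length = 7

7


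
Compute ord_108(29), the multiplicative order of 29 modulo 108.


We want ord_108(29), the smallest k >= 1 with 29^k = 1 mod 108.
n = 108 = 2^2 * 3^3, phi(108) = 36; the order divides phi(n).
Divisors of 36: 1, 2, 3, 4, 6, 9, 12, 18, 36
Repeated squaring mod 108: 29^1 = 29, 29^2 = 85, 29^4 = 97, 29^8 = 13, 29^16 = 61, 29^32 = 49
Test divisors in increasing order:
  k=1: 29^1 = 29 mod 108
  k=2: 29^2 = 85 mod 108
  k=3: 29^3 = 85 * 29 = 89 mod 108
  k=4: 29^4 = 97 mod 108
  k=6: 29^6 = 97 * 85 = 37 mod 108
  k=9: 29^9 = 13 * 29 = 53 mod 108
  k=12: 29^12 = 13 * 97 = 73 mod 108
  k=18: 29^18 = 61 * 85 = 1 mod 108  <- first divisor giving 1
Order = 18

18


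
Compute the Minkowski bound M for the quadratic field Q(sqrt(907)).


d = 907, d mod 4 = 3, so disc(K) = 4d = 3628; |disc(K)| = 3628
Real quadratic field, so n = 2, s = r2 = 0, r1 = 2
M = (n!/n^n) * (4/pi)^s * sqrt(|disc(K)|) = (2!/2^2) * (4/pi)^0 * sqrt(3628)
= 0.5 * 1.000000 * 60.232881
= 30.1164

30.1164


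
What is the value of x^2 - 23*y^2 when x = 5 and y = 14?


x^2 - d*y^2
= 5^2 - 23*14^2
= 25 - 4508
= -4483

-4483


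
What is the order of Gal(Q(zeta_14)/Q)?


|Gal(Q(zeta_14)/Q)| = phi(14)
= 6

6


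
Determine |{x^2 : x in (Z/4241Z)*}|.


For prime p, the number of non-zero quadratic residues is (p-1)/2.
= (4241-1)/2
= 2120

2120


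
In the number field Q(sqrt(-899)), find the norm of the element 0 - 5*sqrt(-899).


N(a + b*sqrt(d)) = a^2 - d*b^2
= (0)^2 - (-899)*(-5)^2
= 0 + 22475
= 22475

22475


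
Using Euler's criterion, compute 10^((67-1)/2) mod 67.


p = 67 is prime and the exponent is (p-1)/2 = 33, so by Euler's criterion 10^33 = (10/67) = +1 or -1 mod 67.
Compute by square-and-multiply:
  33 = 32 + 1 (binary 100001)
  Repeated squaring mod 67: 10^1 = 10, 10^2 = 33, 10^4 = 17, 10^8 = 21, 10^16 = 39, 10^32 = 47
  10^33 = 10^32 * 10^1 = 47 * 10 mod 67
    47 * 10 = 470 = 1 mod 67
  10^33 = 1 mod 67
Result 1: 10 is a quadratic residue mod 67.
10^33 mod 67 = 1

1


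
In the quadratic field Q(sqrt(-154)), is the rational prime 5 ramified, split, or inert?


K = Q(sqrt(-154)). Since d mod 4 = 2, disc(K) = -616.
Check p | disc: -616 mod 5 = 4.
p does not divide disc. Compute Legendre symbol (d/p):
1^((5-1)/2) mod 5 = 1
(d/p) = 1, so p splits: (p) = P*P' with e=1, f=1, g=2.
Therefore p is split.

split


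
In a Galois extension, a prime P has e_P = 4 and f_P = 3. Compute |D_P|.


|D_P| = e * f
= 4 * 3
= 12

12


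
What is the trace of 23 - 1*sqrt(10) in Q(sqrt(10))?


Tr(a + b*sqrt(d)) = (a + b*sqrt(d)) + (a - b*sqrt(d)) = 2a
= 2 * (23)
= 46

46


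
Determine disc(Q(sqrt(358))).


For K = Q(sqrt(d)) with d squarefree: disc(K) = d if d = 1 mod 4, and disc(K) = 4d if d = 2 or 3 mod 4.
Here d = 358, and d mod 4 = 2.
d = 2 mod 4, not 1 (O_K = Z[sqrt(d)]), so disc(K) = 4d = 4 * (358) = 1432

1432


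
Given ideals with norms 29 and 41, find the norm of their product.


N(IJ) = N(I) * N(J)
= 29 * 41
= 1189

1189


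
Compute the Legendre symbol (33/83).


p = 83 is prime, so compute (33/83) with the reciprocity algorithm (Jacobi-symbol steps: pull out 2s via (2/n), flip via reciprocity, reduce):
  reciprocity: (33/83) -> +(83/33)
  reduce: (17/33)
  reciprocity: (17/33) -> +(33/17)
  reduce: (16/17)
  pull out 2: (2/17) = +1  (since 17 mod 8 = 1)
  pull out 2: (2/17) = +1  (since 17 mod 8 = 1)
  pull out 2: (2/17) = +1  (since 17 mod 8 = 1)
  pull out 2: (2/17) = +1  (since 17 mod 8 = 1)
  (1/17) = 1
Product of signs = 1
(33/83) = 1

1


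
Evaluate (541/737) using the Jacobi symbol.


Compute (541/737) via quadratic reciprocity:
  reciprocity: (541/737) -> +(737/541)
  reduce: (196/541)
  pull out 2: (2/541) = -1  (since 541 mod 8 = 5)
  pull out 2: (2/541) = -1  (since 541 mod 8 = 5)
  reciprocity: (49/541) -> +(541/49)
  reduce: (2/49)
  pull out 2: (2/49) = +1  (since 49 mod 8 = 1)
  (1/49) = 1
Product of signs = 1

1


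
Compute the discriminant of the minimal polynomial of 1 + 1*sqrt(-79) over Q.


The element 1 + 1*sqrt(-79) has minimal polynomial:
x^2 - 2*x + 80
Discriminant = (-2)^2 - 4*(80)
= 4 - 320
= -316

-316


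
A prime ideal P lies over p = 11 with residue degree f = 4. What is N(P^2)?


N(P^a) = p^(a*f)
= 11^(2*4)
= 11^8
= 214358881

214358881


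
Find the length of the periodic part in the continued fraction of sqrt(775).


Run the CF algorithm for sqrt(775).
a_0 = floor(sqrt(775)) = 27; set m_0=0, q_0=1.
Recurrence: m' = q*a - m,  q' = (d - m'^2)/q,  a' = floor((a_0 + m')/q').
  step 1: m=27, q=46, a=1
  step 2: m=19, q=9, a=5
  step 3: m=26, q=11, a=4
  step 4: m=18, q=41, a=1
  step 5: m=23, q=6, a=8
  step 6: m=25, q=25, a=2
  step 7: m=25, q=6, a=8
  step 8: m=23, q=41, a=1
  step 9: m=18, q=11, a=4
  step 10: m=26, q=9, a=5
  step 11: m=19, q=46, a=1
  step 12: m=27, q=1, a=54
a_12 = 2*a_0 = 54, so the period closes here.
sqrt(775) = [27; 1, 5, 4, 1, 8, 2, 8, 1, 4, 5, 1, 54]
Period length = 12

12


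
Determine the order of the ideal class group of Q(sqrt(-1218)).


K = Q(sqrt(-1218)). d mod 4 = 2, so D = disc(K) = 4d = -4872
h(K) equals the number of primitive reduced positive-definite forms (a, b, c) = a*x^2 + b*x*y + c*y^2 with b^2 - 4ac = D,
where reduced means |b| <= a <= c, with b >= 0 whenever |b| = a or a = c, and primitive means gcd(a, b, c) = 1.
Reduced forces 3a^2 <= |D| = 4872, so 1 <= a <= 40; b must have the parity of D, and c = (b^2 - D)/(4a) must be an integer >= a.
Enumerate a = 1..40, b in [-a, a]:
  a=1: (1, 0, 1218)  [1]
  a=2: (2, 0, 609)  [1]
  a=3: (3, 0, 406)  [1]
  a=4..5: none
  a=6: (6, 0, 203)  [1]
  a=7: (7, 0, 174)  [1]
  a=8..10: none
  a=11: (11, -10, 113), (11, 10, 113)  [2]
  a=12: none
  a=13: (13, -4, 94), (13, 4, 94)  [2]
  a=14: (14, 0, 87)  [1]
  a=15..18: none
  a=19: (19, -12, 66), (19, 12, 66)  [2]
  a=20: none
  a=21: (21, 0, 58)  [1]
  a=22: (22, -12, 57), (22, 12, 57)  [2]
  a=23: (23, -2, 53), (23, 2, 53)  [2]
  a=24..25: none
  a=26: (26, -4, 47), (26, 4, 47)  [2]
  a=27..28: none
  a=29: (29, 0, 42)  [1]
  a=30..32: none
  a=33: (33, -12, 38), (33, 12, 38)  [2]
  a=34..36: none
  a=37: (37, -30, 39), (37, 30, 39)  [2]
  a=38..40: none
Total reduced forms: 1 + 1 + 1 + 1 + 1 + 2 + 2 + 1 + 2 + 1 + 2 + 2 + 2 + 1 + 2 + 2 = 24
h = 24

24


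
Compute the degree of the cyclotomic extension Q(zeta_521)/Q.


The degree equals Euler's totient phi(521).
521 = 521
phi(521) = 520

520


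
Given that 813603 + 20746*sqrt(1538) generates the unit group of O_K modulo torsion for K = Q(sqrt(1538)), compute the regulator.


epsilon = 813603 + 20746*sqrt(1538)
= 1.6272e+06
R = ln(1.6272e+06)
= 14.3024

14.3024


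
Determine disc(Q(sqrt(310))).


For K = Q(sqrt(d)) with d squarefree: disc(K) = d if d = 1 mod 4, and disc(K) = 4d if d = 2 or 3 mod 4.
Here d = 310, and d mod 4 = 2.
d = 2 mod 4, not 1 (O_K = Z[sqrt(d)]), so disc(K) = 4d = 4 * (310) = 1240

1240


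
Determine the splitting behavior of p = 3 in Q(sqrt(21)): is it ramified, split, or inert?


K = Q(sqrt(21)). Since d mod 4 = 1, disc(K) = 21.
Check p | disc: 21 mod 3 = 0.
p divides disc, so p ramifies: (p) = P^2 with e=2, f=1, g=1.
Therefore p is ramified.

ramified


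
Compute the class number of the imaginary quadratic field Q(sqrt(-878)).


K = Q(sqrt(-878)). d mod 4 = 2, so D = disc(K) = 4d = -3512
h(K) equals the number of primitive reduced positive-definite forms (a, b, c) = a*x^2 + b*x*y + c*y^2 with b^2 - 4ac = D,
where reduced means |b| <= a <= c, with b >= 0 whenever |b| = a or a = c, and primitive means gcd(a, b, c) = 1.
Reduced forces 3a^2 <= |D| = 3512, so 1 <= a <= 34; b must have the parity of D, and c = (b^2 - D)/(4a) must be an integer >= a.
Enumerate a = 1..34, b in [-a, a]:
  a=1: (1, 0, 878)  [1]
  a=2: (2, 0, 439)  [1]
  a=3: (3, -2, 293), (3, 2, 293)  [2]
  a=4..5: none
  a=6: (6, -4, 147), (6, 4, 147)  [2]
  a=7: (7, -4, 126), (7, 4, 126)  [2]
  a=8: none
  a=9: (9, -4, 98), (9, 4, 98)  [2]
  a=10..13: none
  a=14: (14, -4, 63), (14, 4, 63)  [2]
  a=15..17: none
  a=18: (18, -4, 49), (18, 4, 49)  [2]
  a=19..20: none
  a=21: (21, -10, 43), (21, -4, 42), (21, 4, 42), (21, 10, 43)  [4]
  a=22..26: none
  a=27: (27, -22, 37), (27, 22, 37)  [2]
  a=28..34: none
Total reduced forms: 1 + 1 + 2 + 2 + 2 + 2 + 2 + 2 + 4 + 2 = 20
h = 20

20


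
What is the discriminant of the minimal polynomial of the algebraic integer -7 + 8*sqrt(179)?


The element -7 + 8*sqrt(179) has minimal polynomial:
x^2 + 14*x - 11407
Discriminant = (14)^2 - 4*(-11407)
= 196 + 45628
= 45824

45824


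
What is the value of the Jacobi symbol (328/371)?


Compute (328/371) via quadratic reciprocity:
  pull out 2: (2/371) = -1  (since 371 mod 8 = 3)
  pull out 2: (2/371) = -1  (since 371 mod 8 = 3)
  pull out 2: (2/371) = -1  (since 371 mod 8 = 3)
  reciprocity: (41/371) -> +(371/41)
  reduce: (2/41)
  pull out 2: (2/41) = +1  (since 41 mod 8 = 1)
  (1/41) = 1
Product of signs = -1

-1


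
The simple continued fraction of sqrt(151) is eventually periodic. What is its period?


Run the CF algorithm for sqrt(151).
a_0 = floor(sqrt(151)) = 12; set m_0=0, q_0=1.
Recurrence: m' = q*a - m,  q' = (d - m'^2)/q,  a' = floor((a_0 + m')/q').
  step 1: m=12, q=7, a=3
  step 2: m=9, q=10, a=2
  step 3: m=11, q=3, a=7
  step 4: m=10, q=17, a=1
  step 5: m=7, q=6, a=3
  step 6: m=11, q=5, a=4
  step 7: m=9, q=14, a=1
  step 8: m=5, q=9, a=1
  step 9: m=4, q=15, a=1
  step 10: m=11, q=2, a=11
  step 11: m=11, q=15, a=1
  step 12: m=4, q=9, a=1
  step 13: m=5, q=14, a=1
  step 14: m=9, q=5, a=4
  step 15: m=11, q=6, a=3
  step 16: m=7, q=17, a=1
  step 17: m=10, q=3, a=7
  step 18: m=11, q=10, a=2
  step 19: m=9, q=7, a=3
  step 20: m=12, q=1, a=24
a_20 = 2*a_0 = 24, so the period closes here.
sqrt(151) = [12; 3, 2, 7, 1, 3, 4, 1, 1, 1, 11, 1, 1, 1, 4, 3, 1, 7, 2, 3, 24]
Period length = 20

20


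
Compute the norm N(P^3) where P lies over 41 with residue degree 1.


N(P^a) = p^(a*f)
= 41^(3*1)
= 41^3
= 68921

68921


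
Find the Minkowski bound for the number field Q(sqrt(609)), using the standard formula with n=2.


d = 609, d mod 4 = 1, so disc(K) = d = 609; |disc(K)| = 609
Real quadratic field, so n = 2, s = r2 = 0, r1 = 2
M = (n!/n^n) * (4/pi)^s * sqrt(|disc(K)|) = (2!/2^2) * (4/pi)^0 * sqrt(609)
= 0.5 * 1.000000 * 24.677925
= 12.3390

12.3390


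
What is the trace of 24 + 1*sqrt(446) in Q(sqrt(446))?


Tr(a + b*sqrt(d)) = (a + b*sqrt(d)) + (a - b*sqrt(d)) = 2a
= 2 * (24)
= 48

48


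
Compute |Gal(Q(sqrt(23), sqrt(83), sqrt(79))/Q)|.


The 3 square roots of distinct primes are multiplicatively independent over Q,
so [K:Q] = 2^3 and Gal(K/Q) is isomorphic to (Z/2Z)^3.
|Gal| = 2^3 = 8

8


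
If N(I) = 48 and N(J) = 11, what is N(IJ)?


N(IJ) = N(I) * N(J)
= 48 * 11
= 528

528


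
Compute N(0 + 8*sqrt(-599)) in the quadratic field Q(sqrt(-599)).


N(a + b*sqrt(d)) = a^2 - d*b^2
= (0)^2 - (-599)*(8)^2
= 0 + 38336
= 38336

38336


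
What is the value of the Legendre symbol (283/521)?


p = 521 is prime, so compute (283/521) with the reciprocity algorithm (Jacobi-symbol steps: pull out 2s via (2/n), flip via reciprocity, reduce):
  reciprocity: (283/521) -> +(521/283)
  reduce: (238/283)
  pull out 2: (2/283) = -1  (since 283 mod 8 = 3)
  reciprocity: (119/283) -> -(283/119)
  reduce: (45/119)
  reciprocity: (45/119) -> +(119/45)
  reduce: (29/45)
  reciprocity: (29/45) -> +(45/29)
  reduce: (16/29)
  pull out 2: (2/29) = -1  (since 29 mod 8 = 5)
  pull out 2: (2/29) = -1  (since 29 mod 8 = 5)
  pull out 2: (2/29) = -1  (since 29 mod 8 = 5)
  pull out 2: (2/29) = -1  (since 29 mod 8 = 5)
  (1/29) = 1
Product of signs = 1
(283/521) = 1

1


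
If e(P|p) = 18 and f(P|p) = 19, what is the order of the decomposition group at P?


|D_P| = e * f
= 18 * 19
= 342

342


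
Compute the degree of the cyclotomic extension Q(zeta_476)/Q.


The degree equals Euler's totient phi(476).
476 = 2^2 * 7 * 17
phi(476) = 192

192


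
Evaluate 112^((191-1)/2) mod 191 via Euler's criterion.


p = 191 is prime and the exponent is (p-1)/2 = 95, so by Euler's criterion 112^95 = (112/191) = +1 or -1 mod 191.
Compute by square-and-multiply:
  95 = 64 + 16 + 8 + 4 + 2 + 1 (binary 1011111)
  Repeated squaring mod 191: 112^1 = 112, 112^2 = 129, 112^4 = 24, 112^8 = 3, 112^16 = 9, 112^32 = 81, 112^64 = 67
  112^95 = 112^64 * 112^16 * 112^8 * 112^4 * 112^2 * 112^1 = 67 * 9 * 3 * 24 * 129 * 112 mod 191
    67 * 9 = 603 = 30 mod 191
    30 * 3 = 90 = 90 mod 191
    90 * 24 = 2160 = 59 mod 191
    59 * 129 = 7611 = 162 mod 191
    162 * 112 = 18144 = 190 mod 191
  112^95 = 190 mod 191
Result 190 = p - 1 = -1 mod 191: 112 is a quadratic non-residue mod 191. As a residue in [0, p-1] the value is 190.
112^95 mod 191 = 190

190


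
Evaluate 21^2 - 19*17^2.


x^2 - d*y^2
= 21^2 - 19*17^2
= 441 - 5491
= -5050

-5050


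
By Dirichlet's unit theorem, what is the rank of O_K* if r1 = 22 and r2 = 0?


By Dirichlet's unit theorem:
rank = r1 + r2 - 1
= 22 + 0 - 1
= 21

21


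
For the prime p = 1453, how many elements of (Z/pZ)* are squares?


For prime p, the number of non-zero quadratic residues is (p-1)/2.
= (1453-1)/2
= 726

726


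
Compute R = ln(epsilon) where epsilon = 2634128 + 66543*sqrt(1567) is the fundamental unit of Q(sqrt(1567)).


epsilon = 2634128 + 66543*sqrt(1567)
= 5.2683e+06
R = ln(5.2683e+06)
= 15.4772

15.4772


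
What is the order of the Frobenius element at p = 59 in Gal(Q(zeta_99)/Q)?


The Frobenius at p in Gal(Q(zeta_n)/Q) = (Z/nZ)* is the class of p, so its order is ord_99(59), the smallest k >= 1 with 59^k = 1 mod 99.
n = 99 = 3^2 * 11, phi(99) = 60; the order divides phi(n).
Divisors of 60: 1, 2, 3, 4, 5, 6, 10, 12, 15, 20, 30, 60
Repeated squaring mod 99: 59^1 = 59, 59^2 = 16, 59^4 = 58, 59^8 = 97, 59^16 = 4, 59^32 = 16
Test divisors in increasing order:
  k=1: 59^1 = 59 mod 99
  k=2: 59^2 = 16 mod 99
  k=3: 59^3 = 16 * 59 = 53 mod 99
  k=4: 59^4 = 58 mod 99
  k=5: 59^5 = 58 * 59 = 56 mod 99
  k=6: 59^6 = 58 * 16 = 37 mod 99
  k=10: 59^10 = 97 * 16 = 67 mod 99
  k=12: 59^12 = 97 * 58 = 82 mod 99
  k=15: 59^15 = 97 * 58 * 16 * 59 = 89 mod 99
  k=20: 59^20 = 4 * 58 = 34 mod 99
  k=30: 59^30 = 4 * 97 * 58 * 16 = 1 mod 99  <- first divisor giving 1
Order = 30

30


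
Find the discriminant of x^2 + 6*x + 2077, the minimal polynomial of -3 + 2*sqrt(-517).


The element -3 + 2*sqrt(-517) has minimal polynomial:
x^2 + 6*x + 2077
Discriminant = (6)^2 - 4*(2077)
= 36 - 8308
= -8272

-8272


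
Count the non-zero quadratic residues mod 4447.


For prime p, the number of non-zero quadratic residues is (p-1)/2.
= (4447-1)/2
= 2223

2223


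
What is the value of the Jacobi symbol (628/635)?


Compute (628/635) via quadratic reciprocity:
  pull out 2: (2/635) = -1  (since 635 mod 8 = 3)
  pull out 2: (2/635) = -1  (since 635 mod 8 = 3)
  reciprocity: (157/635) -> +(635/157)
  reduce: (7/157)
  reciprocity: (7/157) -> +(157/7)
  reduce: (3/7)
  reciprocity: (3/7) -> -(7/3)
  reduce: (1/3)
  (1/3) = 1
Product of signs = -1

-1


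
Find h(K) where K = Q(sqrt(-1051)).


K = Q(sqrt(-1051)). d mod 4 = 1, so D = disc(K) = d = -1051
h(K) equals the number of primitive reduced positive-definite forms (a, b, c) = a*x^2 + b*x*y + c*y^2 with b^2 - 4ac = D,
where reduced means |b| <= a <= c, with b >= 0 whenever |b| = a or a = c, and primitive means gcd(a, b, c) = 1.
Reduced forces 3a^2 <= |D| = 1051, so 1 <= a <= 18; b must have the parity of D, and c = (b^2 - D)/(4a) must be an integer >= a.
Enumerate a = 1..18, b in [-a, a]:
  a=1: (1, 1, 263)  [1]
  a=2..4: none
  a=5: (5, -3, 53), (5, 3, 53)  [2]
  a=6..10: none
  a=11: (11, -7, 25), (11, 7, 25)  [2]
  a=12..18: none
Total reduced forms: 1 + 2 + 2 = 5
h = 5

5


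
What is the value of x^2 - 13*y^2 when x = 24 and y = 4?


x^2 - d*y^2
= 24^2 - 13*4^2
= 576 - 208
= 368

368


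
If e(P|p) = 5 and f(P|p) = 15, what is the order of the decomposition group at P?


|D_P| = e * f
= 5 * 15
= 75

75


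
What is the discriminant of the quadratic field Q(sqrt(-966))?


For K = Q(sqrt(d)) with d squarefree: disc(K) = d if d = 1 mod 4, and disc(K) = 4d if d = 2 or 3 mod 4.
Here d = -966, and d mod 4 = 2.
d = 2 mod 4, not 1 (O_K = Z[sqrt(d)]), so disc(K) = 4d = 4 * (-966) = -3864

-3864


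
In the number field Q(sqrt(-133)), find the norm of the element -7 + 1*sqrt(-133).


N(a + b*sqrt(d)) = a^2 - d*b^2
= (-7)^2 - (-133)*(1)^2
= 49 + 133
= 182

182


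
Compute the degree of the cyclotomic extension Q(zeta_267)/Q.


The degree equals Euler's totient phi(267).
267 = 3 * 89
phi(267) = 176

176


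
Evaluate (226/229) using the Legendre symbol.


p = 229 is prime, so compute (226/229) with the reciprocity algorithm (Jacobi-symbol steps: pull out 2s via (2/n), flip via reciprocity, reduce):
  pull out 2: (2/229) = -1  (since 229 mod 8 = 5)
  reciprocity: (113/229) -> +(229/113)
  reduce: (3/113)
  reciprocity: (3/113) -> +(113/3)
  reduce: (2/3)
  pull out 2: (2/3) = -1  (since 3 mod 8 = 3)
  (1/3) = 1
Product of signs = 1
(226/229) = 1

1


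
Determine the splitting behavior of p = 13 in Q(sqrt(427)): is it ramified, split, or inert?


K = Q(sqrt(427)). Since d mod 4 = 3, disc(K) = 1708.
Check p | disc: 1708 mod 13 = 5.
p does not divide disc. Compute Legendre symbol (d/p):
11^((13-1)/2) mod 13 = -1
(d/p) = -1, so p is inert: (p) stays prime with e=1, f=2, g=1.
Therefore p is inert.

inert


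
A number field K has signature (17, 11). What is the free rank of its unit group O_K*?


By Dirichlet's unit theorem:
rank = r1 + r2 - 1
= 17 + 11 - 1
= 27

27


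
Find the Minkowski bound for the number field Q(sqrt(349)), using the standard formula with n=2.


d = 349, d mod 4 = 1, so disc(K) = d = 349; |disc(K)| = 349
Real quadratic field, so n = 2, s = r2 = 0, r1 = 2
M = (n!/n^n) * (4/pi)^s * sqrt(|disc(K)|) = (2!/2^2) * (4/pi)^0 * sqrt(349)
= 0.5 * 1.000000 * 18.681542
= 9.3408

9.3408


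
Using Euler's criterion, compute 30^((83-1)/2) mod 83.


p = 83 is prime and the exponent is (p-1)/2 = 41, so by Euler's criterion 30^41 = (30/83) = +1 or -1 mod 83.
Compute by square-and-multiply:
  41 = 32 + 8 + 1 (binary 101001)
  Repeated squaring mod 83: 30^1 = 30, 30^2 = 70, 30^4 = 3, 30^8 = 9, 30^16 = 81, 30^32 = 4
  30^41 = 30^32 * 30^8 * 30^1 = 4 * 9 * 30 mod 83
    4 * 9 = 36 = 36 mod 83
    36 * 30 = 1080 = 1 mod 83
  30^41 = 1 mod 83
Result 1: 30 is a quadratic residue mod 83.
30^41 mod 83 = 1

1


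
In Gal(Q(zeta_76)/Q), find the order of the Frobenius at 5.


The Frobenius at p in Gal(Q(zeta_n)/Q) = (Z/nZ)* is the class of p, so its order is ord_76(5), the smallest k >= 1 with 5^k = 1 mod 76.
n = 76 = 2^2 * 19, phi(76) = 36; the order divides phi(n).
Divisors of 36: 1, 2, 3, 4, 6, 9, 12, 18, 36
Repeated squaring mod 76: 5^1 = 5, 5^2 = 25, 5^4 = 17, 5^8 = 61, 5^16 = 73, 5^32 = 9
Test divisors in increasing order:
  k=1: 5^1 = 5 mod 76
  k=2: 5^2 = 25 mod 76
  k=3: 5^3 = 25 * 5 = 49 mod 76
  k=4: 5^4 = 17 mod 76
  k=6: 5^6 = 17 * 25 = 45 mod 76
  k=9: 5^9 = 61 * 5 = 1 mod 76  <- first divisor giving 1
Order = 9

9


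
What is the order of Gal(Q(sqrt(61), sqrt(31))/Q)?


The 2 square roots of distinct primes are multiplicatively independent over Q,
so [K:Q] = 2^2 and Gal(K/Q) is isomorphic to (Z/2Z)^2.
|Gal| = 2^2 = 4

4


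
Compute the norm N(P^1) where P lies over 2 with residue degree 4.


N(P^a) = p^(a*f)
= 2^(1*4)
= 2^4
= 16

16


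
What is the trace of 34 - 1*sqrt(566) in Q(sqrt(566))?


Tr(a + b*sqrt(d)) = (a + b*sqrt(d)) + (a - b*sqrt(d)) = 2a
= 2 * (34)
= 68

68


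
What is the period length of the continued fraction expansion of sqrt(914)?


Run the CF algorithm for sqrt(914).
a_0 = floor(sqrt(914)) = 30; set m_0=0, q_0=1.
Recurrence: m' = q*a - m,  q' = (d - m'^2)/q,  a' = floor((a_0 + m')/q').
  step 1: m=30, q=14, a=4
  step 2: m=26, q=17, a=3
  step 3: m=25, q=17, a=3
  step 4: m=26, q=14, a=4
  step 5: m=30, q=1, a=60
a_5 = 2*a_0 = 60, so the period closes here.
sqrt(914) = [30; 4, 3, 3, 4, 60]
Period length = 5

5


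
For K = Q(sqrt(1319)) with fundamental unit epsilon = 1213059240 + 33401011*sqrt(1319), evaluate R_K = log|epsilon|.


epsilon = 1213059240 + 33401011*sqrt(1319)
= 2.4261e+09
R = ln(2.4261e+09)
= 21.6096

21.6096


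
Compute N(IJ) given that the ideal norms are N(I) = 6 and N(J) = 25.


N(IJ) = N(I) * N(J)
= 6 * 25
= 150

150


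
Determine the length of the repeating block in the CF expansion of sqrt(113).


Run the CF algorithm for sqrt(113).
a_0 = floor(sqrt(113)) = 10; set m_0=0, q_0=1.
Recurrence: m' = q*a - m,  q' = (d - m'^2)/q,  a' = floor((a_0 + m')/q').
  step 1: m=10, q=13, a=1
  step 2: m=3, q=8, a=1
  step 3: m=5, q=11, a=1
  step 4: m=6, q=7, a=2
  step 5: m=8, q=7, a=2
  step 6: m=6, q=11, a=1
  step 7: m=5, q=8, a=1
  step 8: m=3, q=13, a=1
  step 9: m=10, q=1, a=20
a_9 = 2*a_0 = 20, so the period closes here.
sqrt(113) = [10; 1, 1, 1, 2, 2, 1, 1, 1, 20]
Period length = 9

9


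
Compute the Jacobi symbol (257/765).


Compute (257/765) via quadratic reciprocity:
  reciprocity: (257/765) -> +(765/257)
  reduce: (251/257)
  reciprocity: (251/257) -> +(257/251)
  reduce: (6/251)
  pull out 2: (2/251) = -1  (since 251 mod 8 = 3)
  reciprocity: (3/251) -> -(251/3)
  reduce: (2/3)
  pull out 2: (2/3) = -1  (since 3 mod 8 = 3)
  (1/3) = 1
Product of signs = -1

-1


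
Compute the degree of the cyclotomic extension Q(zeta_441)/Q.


The degree equals Euler's totient phi(441).
441 = 3^2 * 7^2
phi(441) = 252

252


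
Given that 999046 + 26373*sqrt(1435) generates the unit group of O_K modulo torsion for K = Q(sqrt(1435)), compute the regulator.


epsilon = 999046 + 26373*sqrt(1435)
= 1.9981e+06
R = ln(1.9981e+06)
= 14.5077

14.5077


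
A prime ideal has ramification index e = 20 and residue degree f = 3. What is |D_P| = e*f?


|D_P| = e * f
= 20 * 3
= 60

60


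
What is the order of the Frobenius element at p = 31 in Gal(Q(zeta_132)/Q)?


The Frobenius at p in Gal(Q(zeta_n)/Q) = (Z/nZ)* is the class of p, so its order is ord_132(31), the smallest k >= 1 with 31^k = 1 mod 132.
n = 132 = 2^2 * 3 * 11, phi(132) = 40; the order divides phi(n).
Divisors of 40: 1, 2, 4, 5, 8, 10, 20, 40
Repeated squaring mod 132: 31^1 = 31, 31^2 = 37, 31^4 = 49, 31^8 = 25, 31^16 = 97, 31^32 = 37
Test divisors in increasing order:
  k=1: 31^1 = 31 mod 132
  k=2: 31^2 = 37 mod 132
  k=4: 31^4 = 49 mod 132
  k=5: 31^5 = 49 * 31 = 67 mod 132
  k=8: 31^8 = 25 mod 132
  k=10: 31^10 = 25 * 37 = 1 mod 132  <- first divisor giving 1
Order = 10

10


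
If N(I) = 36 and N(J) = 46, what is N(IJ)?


N(IJ) = N(I) * N(J)
= 36 * 46
= 1656

1656


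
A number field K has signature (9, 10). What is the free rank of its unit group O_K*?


By Dirichlet's unit theorem:
rank = r1 + r2 - 1
= 9 + 10 - 1
= 18

18


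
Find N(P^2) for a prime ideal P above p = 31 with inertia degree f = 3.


N(P^a) = p^(a*f)
= 31^(2*3)
= 31^6
= 887503681

887503681


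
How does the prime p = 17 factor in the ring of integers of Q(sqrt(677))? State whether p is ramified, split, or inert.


K = Q(sqrt(677)). Since d mod 4 = 1, disc(K) = 677.
Check p | disc: 677 mod 17 = 14.
p does not divide disc. Compute Legendre symbol (d/p):
14^((17-1)/2) mod 17 = -1
(d/p) = -1, so p is inert: (p) stays prime with e=1, f=2, g=1.
Therefore p is inert.

inert


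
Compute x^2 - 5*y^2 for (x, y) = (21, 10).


x^2 - d*y^2
= 21^2 - 5*10^2
= 441 - 500
= -59

-59


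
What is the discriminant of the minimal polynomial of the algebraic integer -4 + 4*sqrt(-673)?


The element -4 + 4*sqrt(-673) has minimal polynomial:
x^2 + 8*x + 10784
Discriminant = (8)^2 - 4*(10784)
= 64 - 43136
= -43072

-43072


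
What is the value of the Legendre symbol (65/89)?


p = 89 is prime, so compute (65/89) with the reciprocity algorithm (Jacobi-symbol steps: pull out 2s via (2/n), flip via reciprocity, reduce):
  reciprocity: (65/89) -> +(89/65)
  reduce: (24/65)
  pull out 2: (2/65) = +1  (since 65 mod 8 = 1)
  pull out 2: (2/65) = +1  (since 65 mod 8 = 1)
  pull out 2: (2/65) = +1  (since 65 mod 8 = 1)
  reciprocity: (3/65) -> +(65/3)
  reduce: (2/3)
  pull out 2: (2/3) = -1  (since 3 mod 8 = 3)
  (1/3) = 1
Product of signs = -1
(65/89) = -1

-1


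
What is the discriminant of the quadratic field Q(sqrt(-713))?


For K = Q(sqrt(d)) with d squarefree: disc(K) = d if d = 1 mod 4, and disc(K) = 4d if d = 2 or 3 mod 4.
Here d = -713, and d mod 4 = 3.
d = 3 mod 4, not 1 (O_K = Z[sqrt(d)]), so disc(K) = 4d = 4 * (-713) = -2852

-2852


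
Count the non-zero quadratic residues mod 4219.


For prime p, the number of non-zero quadratic residues is (p-1)/2.
= (4219-1)/2
= 2109

2109


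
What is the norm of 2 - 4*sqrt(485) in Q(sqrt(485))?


N(a + b*sqrt(d)) = a^2 - d*b^2
= (2)^2 - (485)*(-4)^2
= 4 - 7760
= -7756

-7756


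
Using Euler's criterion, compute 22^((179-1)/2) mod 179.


p = 179 is prime and the exponent is (p-1)/2 = 89, so by Euler's criterion 22^89 = (22/179) = +1 or -1 mod 179.
Compute by square-and-multiply:
  89 = 64 + 16 + 8 + 1 (binary 1011001)
  Repeated squaring mod 179: 22^1 = 22, 22^2 = 126, 22^4 = 124, 22^8 = 161, 22^16 = 145, 22^32 = 82, 22^64 = 101
  22^89 = 22^64 * 22^16 * 22^8 * 22^1 = 101 * 145 * 161 * 22 mod 179
    101 * 145 = 14645 = 146 mod 179
    146 * 161 = 23506 = 57 mod 179
    57 * 22 = 1254 = 1 mod 179
  22^89 = 1 mod 179
Result 1: 22 is a quadratic residue mod 179.
22^89 mod 179 = 1

1
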